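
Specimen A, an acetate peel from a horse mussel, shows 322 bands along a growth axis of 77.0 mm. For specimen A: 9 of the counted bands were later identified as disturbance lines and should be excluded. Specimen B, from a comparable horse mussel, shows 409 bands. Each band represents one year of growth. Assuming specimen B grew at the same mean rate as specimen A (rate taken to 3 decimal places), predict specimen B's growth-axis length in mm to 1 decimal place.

100.6 mm

Specimen A: adjusted count: 322 − 9 = 313 bands.
A: Mean rate = 77.0 mm / 313 years ≈ 0.246 mm per year.
Length of B = 0.246 × 409 = 100.6 mm.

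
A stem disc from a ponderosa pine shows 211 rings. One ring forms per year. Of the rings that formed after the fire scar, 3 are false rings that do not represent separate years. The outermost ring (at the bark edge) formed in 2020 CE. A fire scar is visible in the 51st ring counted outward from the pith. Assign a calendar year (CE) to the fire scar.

The fire scar sits at ring 51 from the pith, so 211 − 51 = 160 rings formed after it.
160 − 3 false = 157 true rings after the fire scar.
2020 − 157 = 1863 CE.

1863 CE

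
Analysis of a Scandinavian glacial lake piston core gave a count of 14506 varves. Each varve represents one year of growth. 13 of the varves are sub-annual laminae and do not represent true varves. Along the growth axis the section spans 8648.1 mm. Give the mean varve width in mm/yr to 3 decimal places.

Adjusted count: 14506 − 13 = 14493 varves.
Mean rate = 8648.1 mm / 14493 years ≈ 0.597 mm/yr.

0.597 mm/yr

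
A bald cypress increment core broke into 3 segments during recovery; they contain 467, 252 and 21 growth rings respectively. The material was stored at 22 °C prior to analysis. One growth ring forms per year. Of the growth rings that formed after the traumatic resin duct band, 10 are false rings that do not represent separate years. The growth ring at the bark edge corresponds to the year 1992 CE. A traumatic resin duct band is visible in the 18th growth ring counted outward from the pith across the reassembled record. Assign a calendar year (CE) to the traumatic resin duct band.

1280 CE

Total growth rings = 467 + 252 + 21 = 740.
740 − 18 = 722 growth rings lie beyond the traumatic resin duct band toward the bark edge.
722 − 10 false = 712 true growth rings after the traumatic resin duct band.
Counting back 712 years from 1992 CE places the traumatic resin duct band in 1992 − 712 = 1280 CE.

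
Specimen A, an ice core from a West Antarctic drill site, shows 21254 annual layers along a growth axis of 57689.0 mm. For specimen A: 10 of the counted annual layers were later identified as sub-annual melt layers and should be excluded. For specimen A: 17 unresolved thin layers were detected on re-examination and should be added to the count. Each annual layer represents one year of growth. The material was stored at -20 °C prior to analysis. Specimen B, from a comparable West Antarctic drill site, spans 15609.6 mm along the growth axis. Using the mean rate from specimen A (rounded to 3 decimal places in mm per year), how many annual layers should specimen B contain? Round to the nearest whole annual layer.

5754 annual layers

Specimen A: adjusted count: 21254 − 10 + 17 = 21261 annual layers.
A: 57689.0 mm over 21261 years gives 57689.0 / 21261 ≈ 2.713 mm/year.
B spans 15609.6 / 2.713 = 5753.63 years ≈ 5754 annual layers.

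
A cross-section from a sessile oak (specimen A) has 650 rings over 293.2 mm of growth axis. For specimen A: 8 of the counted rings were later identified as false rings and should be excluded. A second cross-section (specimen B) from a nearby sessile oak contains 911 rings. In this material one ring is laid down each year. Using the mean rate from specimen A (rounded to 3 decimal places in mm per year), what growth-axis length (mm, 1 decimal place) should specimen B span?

Specimen A: adjusted count: 650 − 8 = 642 rings.
A: Extension rate ≈ 293.2 / 642 = 0.457 mm/yr.
B's length ≈ 0.457 × 911 = 416.3 mm.

416.3 mm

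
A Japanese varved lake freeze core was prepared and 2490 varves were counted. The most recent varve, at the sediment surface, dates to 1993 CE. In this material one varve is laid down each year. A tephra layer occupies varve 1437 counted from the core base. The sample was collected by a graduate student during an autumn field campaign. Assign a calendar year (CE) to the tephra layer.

The tephra layer sits at varve 1437 from the core base, so 2490 − 1437 = 1053 varves formed after it.
Counting back 1053 years from 1993 CE places the tephra layer in 1993 − 1053 = 940 CE.

940 CE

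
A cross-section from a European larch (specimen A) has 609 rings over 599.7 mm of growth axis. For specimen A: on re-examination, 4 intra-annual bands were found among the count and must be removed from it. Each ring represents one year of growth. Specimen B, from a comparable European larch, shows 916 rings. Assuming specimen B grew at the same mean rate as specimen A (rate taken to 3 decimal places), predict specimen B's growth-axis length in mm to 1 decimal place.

Specimen A: after corrections the count is 609 − 4 = 605 rings.
A: Extension rate ≈ 599.7 / 605 = 0.991 mm/year.
B's length ≈ 0.991 × 916 = 907.8 mm.

907.8 mm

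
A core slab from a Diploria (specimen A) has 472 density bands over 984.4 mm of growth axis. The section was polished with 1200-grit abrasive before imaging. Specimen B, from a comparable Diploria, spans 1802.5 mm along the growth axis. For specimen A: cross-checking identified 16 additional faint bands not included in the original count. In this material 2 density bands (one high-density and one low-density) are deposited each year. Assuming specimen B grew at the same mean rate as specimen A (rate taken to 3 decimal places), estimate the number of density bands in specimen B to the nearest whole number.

Specimen A: adjusted count: 472 + 16 = 488 density bands.
Specimen A: dividing by 2 density bands per year: 488 / 2 = 244 years.
A: Extension rate ≈ 984.4 / 244 = 4.034 mm per year.
For B, 1802.5 / 4.034 = 446.83 years; at 2 density bands per year that is 446.83 × 2 ≈ 894 density bands.

894 density bands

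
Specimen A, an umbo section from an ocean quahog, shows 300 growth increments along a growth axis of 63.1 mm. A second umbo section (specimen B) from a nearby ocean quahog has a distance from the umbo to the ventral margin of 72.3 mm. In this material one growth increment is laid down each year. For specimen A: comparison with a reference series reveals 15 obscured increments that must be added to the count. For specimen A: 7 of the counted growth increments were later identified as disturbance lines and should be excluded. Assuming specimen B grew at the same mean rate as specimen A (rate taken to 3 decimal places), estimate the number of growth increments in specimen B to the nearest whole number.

353 growth increments

Specimen A: adjusted count: 300 − 7 + 15 = 308 growth increments.
A: Mean rate = 63.1 mm / 308 years ≈ 0.205 mm/year.
Specimen B: 72.3 mm / 0.205 mm per year = 352.68 years ≈ 353 growth increments.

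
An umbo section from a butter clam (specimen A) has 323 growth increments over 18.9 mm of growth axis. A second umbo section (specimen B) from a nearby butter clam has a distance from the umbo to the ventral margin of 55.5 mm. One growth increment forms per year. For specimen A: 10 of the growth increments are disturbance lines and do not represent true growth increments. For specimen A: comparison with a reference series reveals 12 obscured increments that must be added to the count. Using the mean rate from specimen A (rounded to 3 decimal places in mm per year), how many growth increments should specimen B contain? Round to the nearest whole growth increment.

957 growth increments

Specimen A: adjusted count: 323 − 10 + 12 = 325 growth increments.
A: 18.9 mm over 325 years gives 18.9 / 325 ≈ 0.058 mm/yr.
B spans 55.5 / 0.058 = 956.90 years ≈ 957 growth increments.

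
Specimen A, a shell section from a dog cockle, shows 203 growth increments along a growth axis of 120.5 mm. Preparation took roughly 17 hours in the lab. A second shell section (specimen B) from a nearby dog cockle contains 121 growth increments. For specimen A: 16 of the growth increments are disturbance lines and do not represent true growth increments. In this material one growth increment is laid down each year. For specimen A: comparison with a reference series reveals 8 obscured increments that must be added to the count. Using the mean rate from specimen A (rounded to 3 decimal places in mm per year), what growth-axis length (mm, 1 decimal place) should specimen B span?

Specimen A: adjusted count: 203 − 16 + 8 = 195 growth increments.
A: 120.5 mm over 195 years gives 120.5 / 195 ≈ 0.618 mm per year.
For B, 0.618 mm/year × 121 years = 74.8 mm.

74.8 mm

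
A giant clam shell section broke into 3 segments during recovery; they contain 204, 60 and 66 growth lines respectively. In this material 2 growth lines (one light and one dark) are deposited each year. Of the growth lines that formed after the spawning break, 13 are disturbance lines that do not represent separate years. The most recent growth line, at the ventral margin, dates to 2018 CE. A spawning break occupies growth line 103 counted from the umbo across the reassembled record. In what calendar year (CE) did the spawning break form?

1911 CE

Total growth lines = 204 + 60 + 66 = 330.
330 − 103 = 227 growth lines lie beyond the spawning break toward the ventral margin.
Excluding 13 false growth lines: 227 − 13 = 214.
Dividing by 2 growth lines per year: 214 / 2 = 107 years.
2018 − 107 = 1911 CE.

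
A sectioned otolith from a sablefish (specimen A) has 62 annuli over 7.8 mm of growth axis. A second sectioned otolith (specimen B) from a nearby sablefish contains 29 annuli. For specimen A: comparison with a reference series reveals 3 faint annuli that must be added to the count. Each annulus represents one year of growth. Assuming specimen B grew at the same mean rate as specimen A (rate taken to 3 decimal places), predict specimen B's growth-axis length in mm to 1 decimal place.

Specimen A: after corrections the count is 62 + 3 = 65 annuli.
A: Mean rate = 7.8 mm / 65 years ≈ 0.120 mm/year.
Length of B = 0.120 × 29 = 3.5 mm.

3.5 mm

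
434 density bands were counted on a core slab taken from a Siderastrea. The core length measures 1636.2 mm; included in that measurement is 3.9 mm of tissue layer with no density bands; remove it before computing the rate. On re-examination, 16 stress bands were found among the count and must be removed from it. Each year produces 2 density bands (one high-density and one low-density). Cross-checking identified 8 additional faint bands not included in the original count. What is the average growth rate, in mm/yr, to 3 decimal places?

7.663 mm/yr

Correcting the raw count gives 434 − 16 + 8 = 426 true density bands.
With 2 density bands per year, 426 / 2 = 213 years.
Removing the 3.9 mm offcut leaves 1636.2 − 3.9 = 1632.3 mm.
Extension rate ≈ 1632.3 / 213 = 7.663 mm/yr.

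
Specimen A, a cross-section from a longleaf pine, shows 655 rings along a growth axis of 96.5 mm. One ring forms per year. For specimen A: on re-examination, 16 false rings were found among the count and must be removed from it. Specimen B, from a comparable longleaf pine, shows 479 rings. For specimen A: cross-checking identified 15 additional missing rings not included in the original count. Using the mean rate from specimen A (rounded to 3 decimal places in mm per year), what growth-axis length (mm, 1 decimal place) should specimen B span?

Specimen A: true ring count = 655 − 16 + 15 = 654.
A: 96.5 mm over 654 years gives 96.5 / 654 ≈ 0.148 mm/year.
B's length ≈ 0.148 × 479 = 70.9 mm.

70.9 mm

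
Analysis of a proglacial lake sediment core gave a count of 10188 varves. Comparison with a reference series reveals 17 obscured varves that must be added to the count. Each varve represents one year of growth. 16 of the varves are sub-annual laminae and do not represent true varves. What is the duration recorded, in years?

After corrections the count is 10188 − 16 + 17 = 10189 varves.
With a one-to-one varve periodicity this is 10189 years.

10189 years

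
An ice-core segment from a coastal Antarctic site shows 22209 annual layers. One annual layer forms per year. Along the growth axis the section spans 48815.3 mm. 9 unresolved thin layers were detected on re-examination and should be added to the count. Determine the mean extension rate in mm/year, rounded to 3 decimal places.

Adjusted count: 22209 + 9 = 22218 annual layers.
48815.3 mm over 22218 years gives 48815.3 / 22218 ≈ 2.197 mm/year.

2.197 mm/year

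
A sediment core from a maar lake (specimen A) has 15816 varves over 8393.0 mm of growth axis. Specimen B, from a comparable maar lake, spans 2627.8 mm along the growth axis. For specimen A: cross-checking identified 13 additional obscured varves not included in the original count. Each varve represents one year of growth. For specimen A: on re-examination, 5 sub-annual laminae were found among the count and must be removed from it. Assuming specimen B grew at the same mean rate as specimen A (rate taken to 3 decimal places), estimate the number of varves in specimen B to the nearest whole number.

4958 varves

Specimen A: after corrections the count is 15816 − 5 + 13 = 15824 varves.
A: 8393.0 mm over 15824 years gives 8393.0 / 15824 ≈ 0.530 mm/yr.
For B, 2627.8 / 0.530 = 4958.11 years ≈ 4958 varves.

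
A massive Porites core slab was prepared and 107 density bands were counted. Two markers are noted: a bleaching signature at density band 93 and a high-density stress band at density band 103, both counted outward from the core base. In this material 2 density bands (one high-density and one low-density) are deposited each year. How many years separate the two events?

5 years

The two markers are separated by 103 − 93 = 10 density bands.
10 density bands at 2 per year is 10 / 2 = 5 years.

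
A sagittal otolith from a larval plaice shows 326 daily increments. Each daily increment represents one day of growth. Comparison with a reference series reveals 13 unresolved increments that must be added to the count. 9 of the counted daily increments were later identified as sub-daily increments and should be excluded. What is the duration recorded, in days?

Adjusted count: 326 − 9 + 13 = 330 daily increments.
At one daily increment per day, that is 330 days.

330 days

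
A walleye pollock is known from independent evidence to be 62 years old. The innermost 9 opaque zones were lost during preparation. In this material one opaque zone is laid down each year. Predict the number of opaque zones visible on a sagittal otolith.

53 opaque zones

At one opaque zone per year, 62 years correspond to 62 opaque zones.
Less the 9 uncaptured opaque zones: 62 − 9 = 53.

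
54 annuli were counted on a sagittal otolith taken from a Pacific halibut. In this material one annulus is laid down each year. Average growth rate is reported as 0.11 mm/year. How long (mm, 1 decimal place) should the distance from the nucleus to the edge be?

5.9 mm

The record spans 54 years at 0.11 mm per year.
Predicted length = 0.11 mm/year × 54 years = 5.9 mm.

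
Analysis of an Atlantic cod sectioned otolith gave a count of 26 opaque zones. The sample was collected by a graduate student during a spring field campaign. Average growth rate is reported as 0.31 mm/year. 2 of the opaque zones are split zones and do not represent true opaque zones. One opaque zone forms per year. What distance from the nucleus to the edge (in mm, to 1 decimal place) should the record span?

Correcting the raw count gives 26 − 2 = 24 true opaque zones.
Predicted length = 0.31 mm/year × 24 years = 7.4 mm.

7.4 mm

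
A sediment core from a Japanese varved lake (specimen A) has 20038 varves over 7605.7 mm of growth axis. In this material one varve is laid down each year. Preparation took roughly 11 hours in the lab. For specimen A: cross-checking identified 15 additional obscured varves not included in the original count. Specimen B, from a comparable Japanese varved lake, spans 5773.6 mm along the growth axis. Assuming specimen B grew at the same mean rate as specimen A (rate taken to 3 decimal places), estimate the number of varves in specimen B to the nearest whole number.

Specimen A: true varve count = 20038 + 15 = 20053.
A: Mean rate = 7605.7 mm / 20053 years ≈ 0.379 mm per year.
For B, 5773.6 / 0.379 = 15233.77 years ≈ 15234 varves.

15234 varves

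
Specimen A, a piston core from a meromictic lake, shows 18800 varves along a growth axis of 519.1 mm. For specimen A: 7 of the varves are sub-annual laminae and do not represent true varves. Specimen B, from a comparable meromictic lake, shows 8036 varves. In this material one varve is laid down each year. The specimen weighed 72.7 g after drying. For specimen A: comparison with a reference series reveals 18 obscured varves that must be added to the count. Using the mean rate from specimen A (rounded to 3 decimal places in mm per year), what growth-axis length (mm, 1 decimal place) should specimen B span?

Specimen A: after corrections the count is 18800 − 7 + 18 = 18811 varves.
A: Mean rate = 519.1 mm / 18811 years ≈ 0.028 mm/year.
For B, 0.028 mm/year × 8036 years = 225.0 mm.

225.0 mm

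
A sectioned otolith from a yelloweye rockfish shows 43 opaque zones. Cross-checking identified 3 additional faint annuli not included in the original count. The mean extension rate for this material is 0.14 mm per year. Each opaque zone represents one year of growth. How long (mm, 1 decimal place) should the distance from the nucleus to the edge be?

6.4 mm

Correcting the raw count gives 43 + 3 = 46 true opaque zones.
Length ≈ 0.14 × 46 = 6.4 mm.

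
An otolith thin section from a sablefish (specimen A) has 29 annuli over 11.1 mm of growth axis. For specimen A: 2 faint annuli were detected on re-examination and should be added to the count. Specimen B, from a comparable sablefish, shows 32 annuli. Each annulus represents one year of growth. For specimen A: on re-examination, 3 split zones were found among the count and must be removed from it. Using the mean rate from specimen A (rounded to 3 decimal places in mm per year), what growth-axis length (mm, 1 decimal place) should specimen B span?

12.7 mm

Specimen A: true annulus count = 29 − 3 + 2 = 28.
A: Mean rate = 11.1 mm / 28 years ≈ 0.396 mm/year.
For B, 0.396 mm/year × 32 years = 12.7 mm.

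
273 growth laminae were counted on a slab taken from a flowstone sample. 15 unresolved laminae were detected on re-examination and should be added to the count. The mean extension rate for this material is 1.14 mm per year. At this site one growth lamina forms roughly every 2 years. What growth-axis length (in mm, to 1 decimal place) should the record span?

After corrections the count is 273 + 15 = 288 growth laminae.
Multiplying by 2 years per growth lamina: 288 × 2 = 576 years.
576 years at 1.14 mm/year gives 1.14 × 576 = 656.6 mm.

656.6 mm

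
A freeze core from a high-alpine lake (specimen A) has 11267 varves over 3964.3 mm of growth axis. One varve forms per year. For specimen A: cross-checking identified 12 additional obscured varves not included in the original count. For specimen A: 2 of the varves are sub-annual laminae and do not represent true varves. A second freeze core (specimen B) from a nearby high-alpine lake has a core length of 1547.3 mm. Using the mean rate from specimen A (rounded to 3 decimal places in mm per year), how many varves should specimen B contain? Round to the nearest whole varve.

Specimen A: correcting the raw count gives 11267 − 2 + 12 = 11277 true varves.
A: Mean rate = 3964.3 mm / 11277 years ≈ 0.352 mm/year.
For B, 1547.3 / 0.352 = 4395.74 years ≈ 4396 varves.

4396 varves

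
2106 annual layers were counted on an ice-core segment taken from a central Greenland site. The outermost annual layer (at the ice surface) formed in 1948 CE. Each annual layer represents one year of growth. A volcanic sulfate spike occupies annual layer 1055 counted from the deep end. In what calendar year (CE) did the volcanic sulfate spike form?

The volcanic sulfate spike sits at annual layer 1055 from the deep end, so 2106 − 1055 = 1051 annual layers formed after it.
Counting back 1051 years from 1948 CE places the volcanic sulfate spike in 1948 − 1051 = 897 CE.

897 CE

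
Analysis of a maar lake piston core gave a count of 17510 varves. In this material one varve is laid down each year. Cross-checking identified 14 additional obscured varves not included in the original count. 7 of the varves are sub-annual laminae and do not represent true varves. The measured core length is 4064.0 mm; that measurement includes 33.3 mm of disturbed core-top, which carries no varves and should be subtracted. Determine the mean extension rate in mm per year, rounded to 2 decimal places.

After corrections the count is 17510 − 7 + 14 = 17517 varves.
Net length = 4064.0 − 33.3 = 4030.7 mm.
Mean rate = 4030.7 mm / 17517 years ≈ 0.23 mm per year.

0.23 mm per year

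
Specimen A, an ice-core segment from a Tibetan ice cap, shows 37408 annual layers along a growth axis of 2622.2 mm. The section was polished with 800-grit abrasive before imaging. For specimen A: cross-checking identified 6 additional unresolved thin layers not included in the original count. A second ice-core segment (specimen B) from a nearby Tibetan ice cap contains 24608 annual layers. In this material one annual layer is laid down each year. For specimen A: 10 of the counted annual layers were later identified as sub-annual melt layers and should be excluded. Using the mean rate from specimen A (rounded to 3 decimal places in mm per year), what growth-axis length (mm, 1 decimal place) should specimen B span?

1722.6 mm

Specimen A: adjusted count: 37408 − 10 + 6 = 37404 annual layers.
A: Extension rate ≈ 2622.2 / 37404 = 0.070 mm/year.
For B, 0.070 mm/year × 24608 years = 1722.6 mm.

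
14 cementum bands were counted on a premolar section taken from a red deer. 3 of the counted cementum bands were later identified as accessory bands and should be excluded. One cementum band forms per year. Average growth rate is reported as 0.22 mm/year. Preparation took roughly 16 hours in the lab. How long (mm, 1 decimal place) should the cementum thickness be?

2.4 mm

Adjusted count: 14 − 3 = 11 cementum bands.
11 years at 0.22 mm/year gives 0.22 × 11 = 2.4 mm.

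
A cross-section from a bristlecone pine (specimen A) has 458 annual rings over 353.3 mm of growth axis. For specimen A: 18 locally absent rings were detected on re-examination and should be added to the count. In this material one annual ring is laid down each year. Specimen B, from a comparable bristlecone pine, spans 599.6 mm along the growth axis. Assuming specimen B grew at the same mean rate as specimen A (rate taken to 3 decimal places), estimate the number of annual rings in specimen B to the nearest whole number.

808 annual rings

Specimen A: correcting the raw count gives 458 + 18 = 476 true annual rings.
A: 353.3 mm over 476 years gives 353.3 / 476 ≈ 0.742 mm/year.
Specimen B: 599.6 mm / 0.742 mm per year = 808.09 years ≈ 808 annual rings.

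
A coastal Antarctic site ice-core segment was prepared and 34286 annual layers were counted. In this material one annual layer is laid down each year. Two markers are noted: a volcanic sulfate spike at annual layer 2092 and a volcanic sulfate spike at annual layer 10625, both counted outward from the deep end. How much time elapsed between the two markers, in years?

8533 years

10625 − 2092 = 8533 annual layers lie between the two events.
At one annual layer per year, 8533 years elapsed between them.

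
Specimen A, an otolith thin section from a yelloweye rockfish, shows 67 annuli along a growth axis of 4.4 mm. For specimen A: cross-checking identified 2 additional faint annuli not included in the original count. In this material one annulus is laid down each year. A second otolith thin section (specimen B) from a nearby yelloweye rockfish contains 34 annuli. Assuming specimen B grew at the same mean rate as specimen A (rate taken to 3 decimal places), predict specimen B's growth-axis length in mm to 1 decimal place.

Specimen A: correcting the raw count gives 67 + 2 = 69 true annuli.
A: 4.4 mm over 69 years gives 4.4 / 69 ≈ 0.064 mm per year.
Length of B = 0.064 × 34 = 2.2 mm.

2.2 mm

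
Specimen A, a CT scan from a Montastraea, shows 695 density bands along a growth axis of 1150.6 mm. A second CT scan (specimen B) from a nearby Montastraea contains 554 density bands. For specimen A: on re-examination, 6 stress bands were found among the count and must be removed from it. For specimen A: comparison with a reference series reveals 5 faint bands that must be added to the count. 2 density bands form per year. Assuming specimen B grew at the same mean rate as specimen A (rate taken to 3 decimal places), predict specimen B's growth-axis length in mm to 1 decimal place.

Specimen A: true density band count = 695 − 6 + 5 = 694.
Specimen A: dividing by 2 density bands per year: 694 / 2 = 347 years.
A: Extension rate ≈ 1150.6 / 347 = 3.316 mm per year.
Specimen B: dividing by 2 density bands per year: 554 / 2 = 277 years. Length of B = 3.316 × 277 = 918.5 mm.

918.5 mm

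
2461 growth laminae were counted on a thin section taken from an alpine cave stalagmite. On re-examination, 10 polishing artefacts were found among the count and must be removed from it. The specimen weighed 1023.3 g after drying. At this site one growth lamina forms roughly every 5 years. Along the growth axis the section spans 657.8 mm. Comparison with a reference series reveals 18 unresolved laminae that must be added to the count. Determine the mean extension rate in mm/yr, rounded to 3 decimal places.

0.053 mm/yr

Correcting the raw count gives 2461 − 10 + 18 = 2469 true growth laminae.
At 5 years per growth lamina, 2469 × 5 = 12345 years.
Extension rate ≈ 657.8 / 12345 = 0.053 mm/yr.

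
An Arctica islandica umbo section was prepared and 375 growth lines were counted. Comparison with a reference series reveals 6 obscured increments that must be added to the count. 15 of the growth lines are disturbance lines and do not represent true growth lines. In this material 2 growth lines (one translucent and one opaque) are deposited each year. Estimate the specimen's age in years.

183 years

Correcting the raw count gives 375 − 15 + 6 = 366 true growth lines.
Dividing by 2 growth lines per year: 366 / 2 = 183 years.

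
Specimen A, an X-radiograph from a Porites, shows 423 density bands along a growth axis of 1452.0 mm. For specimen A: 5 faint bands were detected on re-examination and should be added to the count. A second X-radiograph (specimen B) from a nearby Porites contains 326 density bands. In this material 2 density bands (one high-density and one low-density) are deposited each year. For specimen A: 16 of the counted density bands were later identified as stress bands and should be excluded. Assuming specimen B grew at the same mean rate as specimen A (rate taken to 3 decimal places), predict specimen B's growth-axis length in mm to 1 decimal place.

Specimen A: correcting the raw count gives 423 − 16 + 5 = 412 true density bands.
Specimen A: 412 density bands at 2 per year is 412 / 2 = 206 years.
A: Mean rate = 1452.0 mm / 206 years ≈ 7.049 mm per year.
Specimen B: dividing by 2 density bands per year: 326 / 2 = 163 years. Length of B = 7.049 × 163 = 1149.0 mm.

1149.0 mm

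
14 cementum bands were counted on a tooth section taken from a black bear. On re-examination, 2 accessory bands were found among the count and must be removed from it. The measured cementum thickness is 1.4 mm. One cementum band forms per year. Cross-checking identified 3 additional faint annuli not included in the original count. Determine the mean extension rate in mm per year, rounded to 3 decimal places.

0.093 mm per year

Adjusted count: 14 − 2 + 3 = 15 cementum bands.
Mean rate = 1.4 mm / 15 years ≈ 0.093 mm per year.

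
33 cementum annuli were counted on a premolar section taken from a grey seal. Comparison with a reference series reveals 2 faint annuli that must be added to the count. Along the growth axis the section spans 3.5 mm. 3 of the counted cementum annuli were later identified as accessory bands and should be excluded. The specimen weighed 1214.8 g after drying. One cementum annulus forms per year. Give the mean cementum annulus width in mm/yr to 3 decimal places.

0.109 mm/yr

True cementum annulus count = 33 − 3 + 2 = 32.
Mean rate = 3.5 mm / 32 years ≈ 0.109 mm/yr.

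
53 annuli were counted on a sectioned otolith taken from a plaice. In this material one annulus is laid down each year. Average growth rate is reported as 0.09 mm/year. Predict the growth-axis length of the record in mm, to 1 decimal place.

4.8 mm

53 years of growth are recorded.
Predicted length = 0.09 mm/year × 53 years = 4.8 mm.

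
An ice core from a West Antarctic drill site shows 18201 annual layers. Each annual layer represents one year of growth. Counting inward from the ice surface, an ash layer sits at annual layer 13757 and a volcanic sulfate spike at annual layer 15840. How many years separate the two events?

The two markers are separated by 15840 − 13757 = 2083 annual layers.
At one annual layer per year, 2083 years elapsed between them.

2083 years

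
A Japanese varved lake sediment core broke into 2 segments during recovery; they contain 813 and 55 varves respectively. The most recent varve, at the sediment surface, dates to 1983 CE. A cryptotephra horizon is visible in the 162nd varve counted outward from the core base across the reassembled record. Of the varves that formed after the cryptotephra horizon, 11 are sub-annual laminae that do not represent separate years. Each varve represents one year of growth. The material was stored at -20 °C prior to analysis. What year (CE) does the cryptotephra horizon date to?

Total varves = 813 + 55 = 868.
868 − 162 = 706 varves lie beyond the cryptotephra horizon toward the sediment surface.
706 − 11 false = 695 true varves after the cryptotephra horizon.
Counting back 695 years from 1983 CE places the cryptotephra horizon in 1983 − 695 = 1288 CE.

1288 CE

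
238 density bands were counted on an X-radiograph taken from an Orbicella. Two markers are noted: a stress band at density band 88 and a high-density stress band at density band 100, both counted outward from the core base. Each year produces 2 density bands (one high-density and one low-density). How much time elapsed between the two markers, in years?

6 yr

The two markers are separated by 100 − 88 = 12 density bands.
With 2 density bands per year, 12 / 2 = 6 years.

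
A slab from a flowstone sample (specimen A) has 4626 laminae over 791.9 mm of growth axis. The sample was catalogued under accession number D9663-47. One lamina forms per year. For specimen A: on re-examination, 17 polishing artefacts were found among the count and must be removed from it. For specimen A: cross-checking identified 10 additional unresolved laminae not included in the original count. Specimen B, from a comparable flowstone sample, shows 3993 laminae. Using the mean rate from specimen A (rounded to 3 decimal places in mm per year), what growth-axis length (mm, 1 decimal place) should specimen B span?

Specimen A: true lamina count = 4626 − 17 + 10 = 4619.
A: Mean rate = 791.9 mm / 4619 years ≈ 0.171 mm per year.
B's length ≈ 0.171 × 3993 = 682.8 mm.

682.8 mm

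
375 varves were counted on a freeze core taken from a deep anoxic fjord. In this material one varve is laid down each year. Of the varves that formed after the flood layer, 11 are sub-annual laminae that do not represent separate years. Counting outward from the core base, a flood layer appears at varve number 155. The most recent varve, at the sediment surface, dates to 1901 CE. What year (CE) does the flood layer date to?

1692 CE

Between varve 155 and the sediment surface there are 375 − 155 = 220 varves.
Removing the 11 false varves leaves 220 − 11 = 209 true varves beyond the flood layer.
The varve at the sediment surface is 1901 CE, so the flood layer dates to 1901 − 209 = 1692 CE.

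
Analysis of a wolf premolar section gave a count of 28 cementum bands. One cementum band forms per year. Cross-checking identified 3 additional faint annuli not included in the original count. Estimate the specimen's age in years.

Adjusted count: 28 + 3 = 31 cementum bands.
With a one-to-one cementum band periodicity this is 31 years.

31 yr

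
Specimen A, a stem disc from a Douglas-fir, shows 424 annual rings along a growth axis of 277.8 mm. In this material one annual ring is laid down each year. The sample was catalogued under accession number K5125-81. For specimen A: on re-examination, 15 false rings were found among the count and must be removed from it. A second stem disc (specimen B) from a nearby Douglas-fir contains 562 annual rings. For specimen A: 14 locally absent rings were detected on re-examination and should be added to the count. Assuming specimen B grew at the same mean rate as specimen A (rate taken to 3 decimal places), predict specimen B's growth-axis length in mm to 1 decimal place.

Specimen A: correcting the raw count gives 424 − 15 + 14 = 423 true annual rings.
A: Extension rate ≈ 277.8 / 423 = 0.657 mm/year.
For B, 0.657 mm/year × 562 years = 369.2 mm.

369.2 mm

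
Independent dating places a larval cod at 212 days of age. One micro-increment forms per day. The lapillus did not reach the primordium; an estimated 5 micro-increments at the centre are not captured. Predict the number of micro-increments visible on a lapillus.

At one micro-increment per day, 212 days correspond to 212 micro-increments.
Less the 5 uncaptured micro-increments: 212 − 5 = 207.

207 micro-increments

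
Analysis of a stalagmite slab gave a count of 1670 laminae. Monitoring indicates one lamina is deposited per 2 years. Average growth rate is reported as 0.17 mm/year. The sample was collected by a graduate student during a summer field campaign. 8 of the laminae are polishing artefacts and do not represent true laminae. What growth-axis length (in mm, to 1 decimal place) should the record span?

True lamina count = 1670 − 8 = 1662.
1662 laminae at 2 years each span 1662 × 2 = 3324 years.
Predicted length = 0.17 mm/year × 3324 years = 565.1 mm.

565.1 mm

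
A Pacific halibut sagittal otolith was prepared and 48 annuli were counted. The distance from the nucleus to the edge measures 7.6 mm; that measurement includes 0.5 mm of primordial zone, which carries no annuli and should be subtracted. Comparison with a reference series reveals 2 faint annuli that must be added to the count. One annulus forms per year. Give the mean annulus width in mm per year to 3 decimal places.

0.142 mm per year

True annulus count = 48 + 2 = 50.
The growth record spans 7.6 − 0.5 = 7.1 mm.
Extension rate ≈ 7.1 / 50 = 0.142 mm per year.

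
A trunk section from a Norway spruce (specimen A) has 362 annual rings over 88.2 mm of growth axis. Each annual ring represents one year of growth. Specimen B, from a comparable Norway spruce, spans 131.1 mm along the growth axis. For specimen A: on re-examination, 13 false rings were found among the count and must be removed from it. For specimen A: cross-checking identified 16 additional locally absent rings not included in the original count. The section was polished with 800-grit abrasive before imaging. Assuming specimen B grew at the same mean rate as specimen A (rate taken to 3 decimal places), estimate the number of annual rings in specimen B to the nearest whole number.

Specimen A: after corrections the count is 362 − 13 + 16 = 365 annual rings.
A: Mean rate = 88.2 mm / 365 years ≈ 0.242 mm/year.
Specimen B: 131.1 mm / 0.242 mm per year = 541.74 years ≈ 542 annual rings.

542 annual rings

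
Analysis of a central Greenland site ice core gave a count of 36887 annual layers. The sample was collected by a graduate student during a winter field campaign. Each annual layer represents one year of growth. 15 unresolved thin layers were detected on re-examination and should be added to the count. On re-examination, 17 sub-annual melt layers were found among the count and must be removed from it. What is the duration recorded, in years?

Correcting the raw count gives 36887 − 17 + 15 = 36885 true annual layers.
One annual layer per year makes the duration 36885 years.

36885 years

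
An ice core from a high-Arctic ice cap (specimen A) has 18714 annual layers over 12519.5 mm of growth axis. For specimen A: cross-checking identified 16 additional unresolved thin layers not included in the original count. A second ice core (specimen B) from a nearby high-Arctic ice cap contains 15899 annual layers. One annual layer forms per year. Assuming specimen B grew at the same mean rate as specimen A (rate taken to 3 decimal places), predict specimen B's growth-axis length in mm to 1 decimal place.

10620.5 mm

Specimen A: correcting the raw count gives 18714 + 16 = 18730 true annual layers.
A: Extension rate ≈ 12519.5 / 18730 = 0.668 mm/year.
For B, 0.668 mm/year × 15899 years = 10620.5 mm.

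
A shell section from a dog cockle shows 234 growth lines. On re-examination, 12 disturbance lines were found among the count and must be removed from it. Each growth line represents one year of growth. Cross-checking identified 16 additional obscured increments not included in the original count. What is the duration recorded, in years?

238 yr

True growth line count = 234 − 12 + 16 = 238.
With a one-to-one growth line periodicity this is 238 years.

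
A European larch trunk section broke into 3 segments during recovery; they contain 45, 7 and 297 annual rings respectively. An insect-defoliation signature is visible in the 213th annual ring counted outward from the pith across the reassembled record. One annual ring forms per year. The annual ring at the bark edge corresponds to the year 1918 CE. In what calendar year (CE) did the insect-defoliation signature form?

1782 CE

Total annual rings = 45 + 7 + 297 = 349.
The insect-defoliation signature sits at annual ring 213 from the pith, so 349 − 213 = 136 annual rings formed after it.
The annual ring at the bark edge is 1918 CE, so the insect-defoliation signature dates to 1918 − 136 = 1782 CE.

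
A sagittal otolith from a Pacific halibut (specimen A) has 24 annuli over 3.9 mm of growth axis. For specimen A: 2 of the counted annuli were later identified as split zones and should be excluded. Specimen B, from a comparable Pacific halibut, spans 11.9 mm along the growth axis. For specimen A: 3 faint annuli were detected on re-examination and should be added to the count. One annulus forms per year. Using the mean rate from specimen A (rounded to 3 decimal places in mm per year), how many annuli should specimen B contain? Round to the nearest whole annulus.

76 annuli

Specimen A: correcting the raw count gives 24 − 2 + 3 = 25 true annuli.
A: Mean rate = 3.9 mm / 25 years ≈ 0.156 mm per year.
For B, 11.9 / 0.156 = 76.28 years ≈ 76 annuli.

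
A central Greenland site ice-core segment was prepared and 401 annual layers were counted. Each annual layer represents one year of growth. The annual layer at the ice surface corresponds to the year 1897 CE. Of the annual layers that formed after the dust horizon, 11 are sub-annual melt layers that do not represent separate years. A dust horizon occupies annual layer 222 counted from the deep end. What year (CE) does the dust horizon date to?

The dust horizon sits at annual layer 222 from the deep end, so 401 − 222 = 179 annual layers formed after it.
Excluding 11 false annual layers: 179 − 11 = 168.
Counting back 168 years from 1897 CE places the dust horizon in 1897 − 168 = 1729 CE.

1729 CE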